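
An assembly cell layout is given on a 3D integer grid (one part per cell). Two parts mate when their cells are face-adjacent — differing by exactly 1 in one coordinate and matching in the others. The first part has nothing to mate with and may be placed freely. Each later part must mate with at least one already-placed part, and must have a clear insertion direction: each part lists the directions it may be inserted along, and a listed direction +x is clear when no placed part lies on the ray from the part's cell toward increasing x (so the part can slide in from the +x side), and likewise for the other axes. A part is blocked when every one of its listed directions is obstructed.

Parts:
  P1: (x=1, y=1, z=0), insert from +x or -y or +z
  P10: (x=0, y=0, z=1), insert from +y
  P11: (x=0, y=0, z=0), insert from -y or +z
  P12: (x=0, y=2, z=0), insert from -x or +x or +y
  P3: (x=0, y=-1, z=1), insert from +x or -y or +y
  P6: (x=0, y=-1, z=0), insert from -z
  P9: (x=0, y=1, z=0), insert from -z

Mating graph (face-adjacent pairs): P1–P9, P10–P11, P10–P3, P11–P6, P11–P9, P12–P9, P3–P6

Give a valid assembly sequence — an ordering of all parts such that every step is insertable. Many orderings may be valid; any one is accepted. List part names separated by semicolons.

P3; P6; P11; P9; P12; P10; P1

1. P3@(0, -1, 1) [+x clear] — {P3}
2. P6@(0, -1, 0) [-z clear] — {P3, P6}
3. P11@(0, 0, 0) [+z clear] — {P11, P3, P6}
4. P9@(0, 1, 0) [-z clear] — {P11, P3, P6, P9}
5. P12@(0, 2, 0) [-x clear] — {P11, P12, P3, P6, P9}
6. P10@(0, 0, 1) [+y clear] — {P10, P11, P12, P3, P6, P9}
7. P1@(1, 1, 0) [+x clear] — {P1, P10, P11, P12, P3, P6, P9}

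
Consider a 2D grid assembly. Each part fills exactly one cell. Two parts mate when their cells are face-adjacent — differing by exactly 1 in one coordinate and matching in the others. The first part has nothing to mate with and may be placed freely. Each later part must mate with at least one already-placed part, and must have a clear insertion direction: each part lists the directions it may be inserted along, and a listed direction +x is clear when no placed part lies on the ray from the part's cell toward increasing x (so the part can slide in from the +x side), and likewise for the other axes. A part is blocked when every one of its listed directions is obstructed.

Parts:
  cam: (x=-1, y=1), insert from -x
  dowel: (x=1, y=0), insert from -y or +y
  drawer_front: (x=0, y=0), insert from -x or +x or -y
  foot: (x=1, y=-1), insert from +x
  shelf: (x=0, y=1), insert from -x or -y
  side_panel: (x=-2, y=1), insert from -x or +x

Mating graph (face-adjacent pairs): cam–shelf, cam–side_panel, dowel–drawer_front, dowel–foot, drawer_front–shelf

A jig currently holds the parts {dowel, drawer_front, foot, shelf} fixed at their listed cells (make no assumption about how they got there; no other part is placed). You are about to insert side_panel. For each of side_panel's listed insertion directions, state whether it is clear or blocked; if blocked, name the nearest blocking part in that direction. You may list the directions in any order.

+x: blocked by shelf; -x: clear

-x: ray from side_panel(-2, 1) has no placed part ⇒ clear
+x: nearest on ray is shelf@(0, 1) ⇒ blocked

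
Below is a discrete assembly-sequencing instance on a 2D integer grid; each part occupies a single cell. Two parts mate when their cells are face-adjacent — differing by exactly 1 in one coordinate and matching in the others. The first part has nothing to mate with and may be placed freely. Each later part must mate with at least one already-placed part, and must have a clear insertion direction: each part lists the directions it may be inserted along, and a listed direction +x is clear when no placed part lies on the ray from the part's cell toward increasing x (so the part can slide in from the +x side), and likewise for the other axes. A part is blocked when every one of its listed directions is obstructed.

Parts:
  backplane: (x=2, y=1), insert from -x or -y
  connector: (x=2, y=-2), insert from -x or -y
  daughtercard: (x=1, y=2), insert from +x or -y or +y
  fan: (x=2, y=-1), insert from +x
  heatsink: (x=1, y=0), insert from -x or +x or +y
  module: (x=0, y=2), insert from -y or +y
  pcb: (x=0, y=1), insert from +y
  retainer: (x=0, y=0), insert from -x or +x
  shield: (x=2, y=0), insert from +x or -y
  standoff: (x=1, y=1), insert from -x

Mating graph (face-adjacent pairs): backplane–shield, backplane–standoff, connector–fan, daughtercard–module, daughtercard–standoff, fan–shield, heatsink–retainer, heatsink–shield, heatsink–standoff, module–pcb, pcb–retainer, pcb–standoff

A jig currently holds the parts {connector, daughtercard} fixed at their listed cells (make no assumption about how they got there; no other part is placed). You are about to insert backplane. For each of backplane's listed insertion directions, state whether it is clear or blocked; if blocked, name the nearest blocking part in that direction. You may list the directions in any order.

-x: ray from backplane(2, 1) has no placed part ⇒ clear
-y: nearest on ray is connector@(2, -2) ⇒ blocked

-x: clear; -y: blocked by connector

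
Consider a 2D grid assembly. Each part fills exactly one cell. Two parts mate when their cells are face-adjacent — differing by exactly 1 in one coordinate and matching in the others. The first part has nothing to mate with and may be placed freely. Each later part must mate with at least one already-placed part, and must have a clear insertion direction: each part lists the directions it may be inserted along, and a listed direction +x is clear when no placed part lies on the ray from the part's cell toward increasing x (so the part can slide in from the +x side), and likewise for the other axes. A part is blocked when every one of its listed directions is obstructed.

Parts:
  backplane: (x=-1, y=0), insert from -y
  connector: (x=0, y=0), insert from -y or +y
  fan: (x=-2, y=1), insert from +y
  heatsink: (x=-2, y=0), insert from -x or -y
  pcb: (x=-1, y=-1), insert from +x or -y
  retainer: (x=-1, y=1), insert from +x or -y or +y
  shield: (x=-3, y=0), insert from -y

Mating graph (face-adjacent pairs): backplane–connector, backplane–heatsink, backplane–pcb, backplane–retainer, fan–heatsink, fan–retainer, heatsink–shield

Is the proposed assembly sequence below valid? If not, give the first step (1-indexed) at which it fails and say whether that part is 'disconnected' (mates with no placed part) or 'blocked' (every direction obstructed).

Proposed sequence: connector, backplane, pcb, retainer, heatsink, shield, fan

Valid

1. connector@(0, 0) [-y clear] — {connector}
2. backplane@(-1, 0) [-y clear] — {backplane, connector}
3. pcb@(-1, -1) [+x clear] — {backplane, connector, pcb}
4. retainer@(-1, 1) [+x clear] — {backplane, connector, pcb, retainer}
5. heatsink@(-2, 0) [-x clear] — {backplane, connector, heatsink, pcb, retainer}
6. shield@(-3, 0) [-y clear] — {backplane, connector, heatsink, pcb, retainer, shield}
7. fan@(-2, 1) [+y clear] — {backplane, connector, fan, heatsink, pcb, retainer, shield}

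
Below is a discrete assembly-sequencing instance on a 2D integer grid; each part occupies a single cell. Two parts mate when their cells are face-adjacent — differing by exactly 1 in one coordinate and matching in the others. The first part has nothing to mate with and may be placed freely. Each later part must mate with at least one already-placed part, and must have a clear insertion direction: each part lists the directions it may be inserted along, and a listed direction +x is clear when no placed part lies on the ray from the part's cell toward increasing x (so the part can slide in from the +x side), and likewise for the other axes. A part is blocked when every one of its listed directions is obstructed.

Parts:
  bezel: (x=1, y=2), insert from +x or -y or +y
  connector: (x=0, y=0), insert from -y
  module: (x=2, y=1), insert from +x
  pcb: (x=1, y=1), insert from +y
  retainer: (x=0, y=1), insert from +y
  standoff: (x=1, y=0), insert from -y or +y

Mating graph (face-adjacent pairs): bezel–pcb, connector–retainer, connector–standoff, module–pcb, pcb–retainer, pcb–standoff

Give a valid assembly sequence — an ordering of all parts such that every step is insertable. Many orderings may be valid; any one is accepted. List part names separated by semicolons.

1. connector@(0, 0) [-y clear] — {connector}
2. standoff@(1, 0) [-y clear] — {connector, standoff}
3. pcb@(1, 1) [+y clear] — {connector, pcb, standoff}
4. module@(2, 1) [+x clear] — {connector, module, pcb, standoff}
5. bezel@(1, 2) [+x clear] — {bezel, connector, module, pcb, standoff}
6. retainer@(0, 1) [+y clear] — {bezel, connector, module, pcb, retainer, standoff}

connector; standoff; pcb; module; bezel; retainer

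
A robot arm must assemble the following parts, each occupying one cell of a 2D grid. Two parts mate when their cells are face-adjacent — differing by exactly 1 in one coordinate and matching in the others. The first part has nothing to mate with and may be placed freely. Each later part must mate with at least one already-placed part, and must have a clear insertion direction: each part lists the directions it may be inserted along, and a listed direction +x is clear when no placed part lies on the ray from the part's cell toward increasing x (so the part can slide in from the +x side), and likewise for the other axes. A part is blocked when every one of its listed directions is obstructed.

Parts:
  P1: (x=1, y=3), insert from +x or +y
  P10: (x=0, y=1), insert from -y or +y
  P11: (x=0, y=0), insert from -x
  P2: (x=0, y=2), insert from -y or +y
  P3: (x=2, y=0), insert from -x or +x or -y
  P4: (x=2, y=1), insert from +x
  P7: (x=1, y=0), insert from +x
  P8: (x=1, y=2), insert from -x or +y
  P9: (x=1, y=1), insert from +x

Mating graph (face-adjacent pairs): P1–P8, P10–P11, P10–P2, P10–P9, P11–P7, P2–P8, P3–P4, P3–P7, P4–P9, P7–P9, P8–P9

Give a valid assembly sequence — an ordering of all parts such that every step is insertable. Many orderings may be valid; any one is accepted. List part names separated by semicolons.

1. P8@(1, 2) [-x clear] — {P8}
2. P9@(1, 1) [+x clear] — {P8, P9}
3. P7@(1, 0) [+x clear] — {P7, P8, P9}
4. P11@(0, 0) [-x clear] — {P11, P7, P8, P9}
5. P4@(2, 1) [+x clear] — {P11, P4, P7, P8, P9}
6. P1@(1, 3) [+x clear] — {P1, P11, P4, P7, P8, P9}
7. P10@(0, 1) [+y clear] — {P1, P10, P11, P4, P7, P8, P9}
8. P2@(0, 2) [+y clear] — {P1, P10, P11, P2, P4, P7, P8, P9}
9. P3@(2, 0) [+x clear] — {P1, P10, P11, P2, P3, P4, P7, P8, P9}

P8; P9; P7; P11; P4; P1; P10; P2; P3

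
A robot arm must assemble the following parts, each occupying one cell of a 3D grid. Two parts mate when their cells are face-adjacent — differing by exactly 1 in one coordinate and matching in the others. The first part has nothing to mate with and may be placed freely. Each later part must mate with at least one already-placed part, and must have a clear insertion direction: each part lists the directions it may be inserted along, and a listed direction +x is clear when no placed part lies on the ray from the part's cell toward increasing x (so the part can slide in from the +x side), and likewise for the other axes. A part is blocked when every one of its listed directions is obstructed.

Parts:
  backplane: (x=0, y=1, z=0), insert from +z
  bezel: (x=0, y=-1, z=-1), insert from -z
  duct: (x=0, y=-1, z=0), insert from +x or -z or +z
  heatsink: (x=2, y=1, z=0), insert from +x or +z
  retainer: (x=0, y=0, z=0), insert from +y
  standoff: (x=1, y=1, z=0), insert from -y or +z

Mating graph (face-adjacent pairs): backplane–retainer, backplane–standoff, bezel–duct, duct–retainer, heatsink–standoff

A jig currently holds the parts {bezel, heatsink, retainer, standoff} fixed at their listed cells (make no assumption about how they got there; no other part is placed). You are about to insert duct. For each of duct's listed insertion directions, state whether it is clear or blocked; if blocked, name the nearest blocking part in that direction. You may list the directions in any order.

+x: ray from duct(0, -1, 0) has no placed part ⇒ clear
-z: nearest on ray is bezel@(0, -1, -1) ⇒ blocked
+z: ray from duct(0, -1, 0) has no placed part ⇒ clear

+x: clear; +z: clear; -z: blocked by bezel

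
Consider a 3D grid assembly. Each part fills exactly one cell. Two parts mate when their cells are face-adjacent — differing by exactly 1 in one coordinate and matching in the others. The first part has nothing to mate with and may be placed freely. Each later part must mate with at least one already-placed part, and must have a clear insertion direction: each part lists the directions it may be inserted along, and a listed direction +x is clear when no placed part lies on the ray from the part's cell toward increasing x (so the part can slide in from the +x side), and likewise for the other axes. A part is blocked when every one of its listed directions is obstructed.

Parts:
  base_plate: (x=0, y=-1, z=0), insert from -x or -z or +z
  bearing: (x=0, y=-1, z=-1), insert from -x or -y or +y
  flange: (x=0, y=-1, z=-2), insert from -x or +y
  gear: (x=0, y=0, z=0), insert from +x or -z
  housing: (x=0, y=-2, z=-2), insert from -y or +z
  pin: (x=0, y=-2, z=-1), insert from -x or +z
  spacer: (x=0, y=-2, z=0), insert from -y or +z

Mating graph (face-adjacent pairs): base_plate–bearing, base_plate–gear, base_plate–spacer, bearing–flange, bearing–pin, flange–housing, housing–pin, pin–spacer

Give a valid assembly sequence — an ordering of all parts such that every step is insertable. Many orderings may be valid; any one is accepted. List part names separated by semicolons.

base_plate; spacer; bearing; flange; housing; gear; pin

1. base_plate@(0, -1, 0) [-x clear] — {base_plate}
2. spacer@(0, -2, 0) [-y clear] — {base_plate, spacer}
3. bearing@(0, -1, -1) [-x clear] — {base_plate, bearing, spacer}
4. flange@(0, -1, -2) [-x clear] — {base_plate, bearing, flange, spacer}
5. housing@(0, -2, -2) [-y clear] — {base_plate, bearing, flange, housing, spacer}
6. gear@(0, 0, 0) [+x clear] — {base_plate, bearing, flange, gear, housing, spacer}
7. pin@(0, -2, -1) [-x clear] — {base_plate, bearing, flange, gear, housing, pin, spacer}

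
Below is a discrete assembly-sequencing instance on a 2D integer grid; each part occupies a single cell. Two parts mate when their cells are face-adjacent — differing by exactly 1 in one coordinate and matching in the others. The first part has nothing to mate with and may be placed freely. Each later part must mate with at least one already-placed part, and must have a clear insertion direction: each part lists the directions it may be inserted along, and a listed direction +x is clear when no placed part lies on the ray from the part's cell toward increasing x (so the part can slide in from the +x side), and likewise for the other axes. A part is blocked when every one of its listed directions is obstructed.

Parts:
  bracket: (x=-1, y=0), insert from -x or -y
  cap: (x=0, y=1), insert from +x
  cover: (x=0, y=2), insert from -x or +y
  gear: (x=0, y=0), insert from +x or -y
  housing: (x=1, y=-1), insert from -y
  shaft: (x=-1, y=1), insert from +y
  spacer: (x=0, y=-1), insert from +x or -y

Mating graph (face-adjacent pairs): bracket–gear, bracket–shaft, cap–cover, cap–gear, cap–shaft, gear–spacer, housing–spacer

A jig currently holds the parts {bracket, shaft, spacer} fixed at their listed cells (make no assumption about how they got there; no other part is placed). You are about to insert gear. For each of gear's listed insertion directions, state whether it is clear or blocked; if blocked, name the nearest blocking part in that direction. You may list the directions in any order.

+x: clear; -y: blocked by spacer

+x: ray from gear(0, 0) has no placed part ⇒ clear
-y: nearest on ray is spacer@(0, -1) ⇒ blocked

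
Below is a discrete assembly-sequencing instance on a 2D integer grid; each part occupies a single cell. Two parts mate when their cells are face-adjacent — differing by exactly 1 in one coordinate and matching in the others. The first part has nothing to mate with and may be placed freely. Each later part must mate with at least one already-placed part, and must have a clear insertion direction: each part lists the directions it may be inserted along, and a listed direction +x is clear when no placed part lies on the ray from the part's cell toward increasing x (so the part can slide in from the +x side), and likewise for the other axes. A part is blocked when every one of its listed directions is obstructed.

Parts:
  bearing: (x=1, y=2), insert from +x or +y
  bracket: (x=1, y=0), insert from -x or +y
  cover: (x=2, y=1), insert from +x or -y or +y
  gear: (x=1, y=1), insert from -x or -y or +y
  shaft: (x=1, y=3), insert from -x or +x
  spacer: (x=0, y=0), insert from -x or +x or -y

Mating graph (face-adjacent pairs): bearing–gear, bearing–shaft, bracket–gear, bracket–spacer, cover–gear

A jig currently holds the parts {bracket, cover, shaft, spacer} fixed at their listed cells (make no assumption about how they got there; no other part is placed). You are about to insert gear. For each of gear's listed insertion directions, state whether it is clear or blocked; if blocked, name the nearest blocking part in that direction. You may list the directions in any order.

+y: blocked by shaft; -x: clear; -y: blocked by bracket

-x: ray from gear(1, 1) has no placed part ⇒ clear
-y: nearest on ray is bracket@(1, 0) ⇒ blocked
+y: nearest on ray is shaft@(1, 3) ⇒ blocked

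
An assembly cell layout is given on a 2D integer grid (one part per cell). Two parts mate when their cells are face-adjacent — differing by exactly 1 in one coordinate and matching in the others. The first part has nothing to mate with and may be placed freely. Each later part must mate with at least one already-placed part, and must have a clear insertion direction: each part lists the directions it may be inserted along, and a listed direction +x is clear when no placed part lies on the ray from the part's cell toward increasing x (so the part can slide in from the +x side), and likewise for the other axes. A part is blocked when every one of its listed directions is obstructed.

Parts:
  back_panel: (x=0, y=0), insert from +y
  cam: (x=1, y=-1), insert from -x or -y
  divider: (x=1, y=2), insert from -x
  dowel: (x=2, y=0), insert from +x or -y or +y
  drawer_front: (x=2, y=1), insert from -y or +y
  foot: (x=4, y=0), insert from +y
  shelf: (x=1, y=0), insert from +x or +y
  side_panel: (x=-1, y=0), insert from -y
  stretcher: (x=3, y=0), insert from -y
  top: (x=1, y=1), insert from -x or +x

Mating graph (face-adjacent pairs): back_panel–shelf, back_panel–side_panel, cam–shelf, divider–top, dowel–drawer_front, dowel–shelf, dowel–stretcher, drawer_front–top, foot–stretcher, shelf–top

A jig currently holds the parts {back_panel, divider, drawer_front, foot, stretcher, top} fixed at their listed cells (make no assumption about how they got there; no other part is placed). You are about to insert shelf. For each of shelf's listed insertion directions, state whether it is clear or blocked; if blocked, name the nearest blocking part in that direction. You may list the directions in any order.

+x: nearest on ray is stretcher@(3, 0) ⇒ blocked
+y: nearest on ray is top@(1, 1) ⇒ blocked

+x: blocked by stretcher; +y: blocked by top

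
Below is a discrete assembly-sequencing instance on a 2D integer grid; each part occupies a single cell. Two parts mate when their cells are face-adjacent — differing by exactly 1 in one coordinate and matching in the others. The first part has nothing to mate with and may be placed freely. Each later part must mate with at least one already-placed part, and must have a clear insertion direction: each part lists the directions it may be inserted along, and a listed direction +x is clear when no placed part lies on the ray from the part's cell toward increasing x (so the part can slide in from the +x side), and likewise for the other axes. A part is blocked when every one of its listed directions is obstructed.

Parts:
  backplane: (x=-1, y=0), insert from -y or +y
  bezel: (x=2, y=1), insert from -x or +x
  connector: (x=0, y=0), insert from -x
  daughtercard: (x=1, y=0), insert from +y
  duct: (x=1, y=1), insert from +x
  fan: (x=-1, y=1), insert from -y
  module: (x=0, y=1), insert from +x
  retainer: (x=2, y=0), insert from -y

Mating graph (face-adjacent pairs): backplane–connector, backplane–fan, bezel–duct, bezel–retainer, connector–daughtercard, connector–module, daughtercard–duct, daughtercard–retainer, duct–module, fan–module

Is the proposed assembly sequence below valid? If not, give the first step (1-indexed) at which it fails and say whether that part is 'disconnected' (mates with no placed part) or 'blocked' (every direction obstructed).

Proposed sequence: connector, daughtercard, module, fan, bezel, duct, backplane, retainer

Invalid at step 5 (disconnected)

1. connector@(0, 0) [-x clear] — {connector}
2. daughtercard@(1, 0) [+y clear] — {connector, daughtercard}
3. module@(0, 1) [+x clear] — {connector, daughtercard, module}
4. fan@(-1, 1) [-y clear] — {connector, daughtercard, fan, module}
5. bezel@(2, 1) — no placed neighbour ⇒ disconnected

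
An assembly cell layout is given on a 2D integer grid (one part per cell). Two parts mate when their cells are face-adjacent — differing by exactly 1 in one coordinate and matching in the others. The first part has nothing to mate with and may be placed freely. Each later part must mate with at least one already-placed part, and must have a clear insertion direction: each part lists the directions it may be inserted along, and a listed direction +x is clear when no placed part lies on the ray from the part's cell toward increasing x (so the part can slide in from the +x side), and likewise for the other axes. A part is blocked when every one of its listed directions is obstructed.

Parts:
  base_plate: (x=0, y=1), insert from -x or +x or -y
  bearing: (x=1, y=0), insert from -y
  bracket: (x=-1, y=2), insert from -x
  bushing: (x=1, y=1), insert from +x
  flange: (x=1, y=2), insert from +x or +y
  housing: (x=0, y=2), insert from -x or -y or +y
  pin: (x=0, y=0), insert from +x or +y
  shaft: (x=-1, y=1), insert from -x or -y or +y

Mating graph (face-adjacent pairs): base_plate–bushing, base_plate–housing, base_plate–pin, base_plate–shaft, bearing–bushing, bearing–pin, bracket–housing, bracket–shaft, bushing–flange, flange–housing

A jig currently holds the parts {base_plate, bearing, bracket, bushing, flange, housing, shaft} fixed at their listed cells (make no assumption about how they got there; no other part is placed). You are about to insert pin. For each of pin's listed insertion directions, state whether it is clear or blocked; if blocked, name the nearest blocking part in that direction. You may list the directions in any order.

+x: nearest on ray is bearing@(1, 0) ⇒ blocked
+y: nearest on ray is base_plate@(0, 1) ⇒ blocked

+x: blocked by bearing; +y: blocked by base_plate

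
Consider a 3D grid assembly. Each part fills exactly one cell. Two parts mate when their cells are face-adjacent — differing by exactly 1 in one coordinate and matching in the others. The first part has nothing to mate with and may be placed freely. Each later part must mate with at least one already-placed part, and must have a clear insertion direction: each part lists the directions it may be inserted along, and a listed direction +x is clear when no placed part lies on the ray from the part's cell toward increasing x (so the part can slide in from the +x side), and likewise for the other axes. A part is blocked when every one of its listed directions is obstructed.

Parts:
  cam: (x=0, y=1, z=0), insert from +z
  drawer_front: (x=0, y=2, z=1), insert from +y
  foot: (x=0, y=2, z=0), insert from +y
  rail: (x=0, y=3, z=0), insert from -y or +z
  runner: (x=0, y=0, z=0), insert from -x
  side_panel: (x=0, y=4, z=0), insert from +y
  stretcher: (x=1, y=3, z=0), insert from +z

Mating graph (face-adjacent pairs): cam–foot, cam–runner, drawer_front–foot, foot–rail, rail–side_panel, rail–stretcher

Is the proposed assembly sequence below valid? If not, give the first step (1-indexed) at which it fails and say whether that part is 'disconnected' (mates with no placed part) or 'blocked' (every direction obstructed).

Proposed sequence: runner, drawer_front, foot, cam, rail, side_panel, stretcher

1. runner@(0, 0, 0) [-x clear] — {runner}
2. drawer_front@(0, 2, 1) — no placed neighbour ⇒ disconnected

Invalid at step 2 (disconnected)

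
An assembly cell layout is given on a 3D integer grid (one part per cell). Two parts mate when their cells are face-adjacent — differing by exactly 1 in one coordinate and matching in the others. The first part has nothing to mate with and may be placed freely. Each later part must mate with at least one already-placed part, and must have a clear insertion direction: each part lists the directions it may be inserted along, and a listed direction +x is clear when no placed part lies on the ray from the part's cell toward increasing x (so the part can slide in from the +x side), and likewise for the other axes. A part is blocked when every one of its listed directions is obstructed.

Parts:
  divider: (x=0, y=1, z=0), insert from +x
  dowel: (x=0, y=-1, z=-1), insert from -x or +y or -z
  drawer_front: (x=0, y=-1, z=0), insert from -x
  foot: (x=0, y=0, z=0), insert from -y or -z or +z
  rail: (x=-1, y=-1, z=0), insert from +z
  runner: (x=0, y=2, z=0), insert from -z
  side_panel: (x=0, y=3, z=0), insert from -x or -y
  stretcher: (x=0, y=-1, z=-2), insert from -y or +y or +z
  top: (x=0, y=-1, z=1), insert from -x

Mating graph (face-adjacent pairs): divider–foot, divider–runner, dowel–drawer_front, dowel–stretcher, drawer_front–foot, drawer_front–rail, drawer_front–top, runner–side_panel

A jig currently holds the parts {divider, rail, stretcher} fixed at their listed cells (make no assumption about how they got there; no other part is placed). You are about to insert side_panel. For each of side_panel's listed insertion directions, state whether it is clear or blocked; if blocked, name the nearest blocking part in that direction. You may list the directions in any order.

-x: ray from side_panel(0, 3, 0) has no placed part ⇒ clear
-y: nearest on ray is divider@(0, 1, 0) ⇒ blocked

-x: clear; -y: blocked by divider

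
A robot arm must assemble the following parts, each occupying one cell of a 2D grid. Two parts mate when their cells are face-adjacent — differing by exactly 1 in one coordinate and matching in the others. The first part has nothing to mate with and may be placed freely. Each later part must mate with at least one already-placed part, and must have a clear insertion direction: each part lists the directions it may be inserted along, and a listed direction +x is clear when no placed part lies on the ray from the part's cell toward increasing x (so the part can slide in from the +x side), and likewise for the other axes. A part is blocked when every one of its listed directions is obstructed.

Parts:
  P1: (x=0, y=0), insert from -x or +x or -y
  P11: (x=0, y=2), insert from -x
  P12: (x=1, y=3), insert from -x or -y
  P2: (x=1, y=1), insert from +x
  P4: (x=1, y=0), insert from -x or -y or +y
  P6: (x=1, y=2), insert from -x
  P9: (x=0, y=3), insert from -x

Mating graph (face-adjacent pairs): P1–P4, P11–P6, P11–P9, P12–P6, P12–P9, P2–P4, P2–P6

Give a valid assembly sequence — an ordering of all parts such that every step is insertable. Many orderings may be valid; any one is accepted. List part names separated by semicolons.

1. P12@(1, 3) [-x clear] — {P12}
2. P6@(1, 2) [-x clear] — {P12, P6}
3. P2@(1, 1) [+x clear] — {P12, P2, P6}
4. P11@(0, 2) [-x clear] — {P11, P12, P2, P6}
5. P9@(0, 3) [-x clear] — {P11, P12, P2, P6, P9}
6. P4@(1, 0) [-x clear] — {P11, P12, P2, P4, P6, P9}
7. P1@(0, 0) [-x clear] — {P1, P11, P12, P2, P4, P6, P9}

P12; P6; P2; P11; P9; P4; P1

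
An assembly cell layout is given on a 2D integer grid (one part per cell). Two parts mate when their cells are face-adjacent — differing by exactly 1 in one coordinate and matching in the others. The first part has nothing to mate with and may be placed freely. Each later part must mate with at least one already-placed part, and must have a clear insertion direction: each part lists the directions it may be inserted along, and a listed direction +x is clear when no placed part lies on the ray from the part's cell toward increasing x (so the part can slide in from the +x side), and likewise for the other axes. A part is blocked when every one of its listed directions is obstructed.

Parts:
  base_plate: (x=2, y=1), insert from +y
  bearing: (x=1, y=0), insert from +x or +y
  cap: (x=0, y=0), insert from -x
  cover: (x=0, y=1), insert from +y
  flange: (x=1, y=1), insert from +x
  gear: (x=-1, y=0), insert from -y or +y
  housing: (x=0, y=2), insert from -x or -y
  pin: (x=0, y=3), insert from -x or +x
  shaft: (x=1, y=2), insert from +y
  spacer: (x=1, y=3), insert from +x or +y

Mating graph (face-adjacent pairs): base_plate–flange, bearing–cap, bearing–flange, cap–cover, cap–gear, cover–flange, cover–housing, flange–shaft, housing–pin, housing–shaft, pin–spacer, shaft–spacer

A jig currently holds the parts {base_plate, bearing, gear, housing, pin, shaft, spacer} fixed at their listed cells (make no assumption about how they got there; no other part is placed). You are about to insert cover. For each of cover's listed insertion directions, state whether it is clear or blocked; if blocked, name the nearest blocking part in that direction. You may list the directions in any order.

+y: blocked by housing

+y: nearest on ray is housing@(0, 2) ⇒ blocked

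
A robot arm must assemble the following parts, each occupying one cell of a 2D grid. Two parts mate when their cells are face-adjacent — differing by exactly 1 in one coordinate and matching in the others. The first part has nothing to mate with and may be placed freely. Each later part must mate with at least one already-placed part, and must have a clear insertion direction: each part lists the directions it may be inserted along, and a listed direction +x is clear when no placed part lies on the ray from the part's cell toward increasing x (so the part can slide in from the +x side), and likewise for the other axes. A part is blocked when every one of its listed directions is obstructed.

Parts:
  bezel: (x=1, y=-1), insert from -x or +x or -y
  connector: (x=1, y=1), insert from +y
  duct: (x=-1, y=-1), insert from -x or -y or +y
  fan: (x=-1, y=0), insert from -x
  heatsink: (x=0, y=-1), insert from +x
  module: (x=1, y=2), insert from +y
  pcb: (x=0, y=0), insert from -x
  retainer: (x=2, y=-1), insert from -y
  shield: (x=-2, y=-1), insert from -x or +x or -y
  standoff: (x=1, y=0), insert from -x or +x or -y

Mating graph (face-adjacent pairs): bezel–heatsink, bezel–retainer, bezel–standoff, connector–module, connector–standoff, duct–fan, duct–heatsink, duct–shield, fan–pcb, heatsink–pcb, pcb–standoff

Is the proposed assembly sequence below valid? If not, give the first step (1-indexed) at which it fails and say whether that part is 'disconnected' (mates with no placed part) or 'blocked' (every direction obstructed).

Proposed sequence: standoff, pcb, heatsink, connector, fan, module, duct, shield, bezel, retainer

Valid

1. standoff@(1, 0) [-x clear] — {standoff}
2. pcb@(0, 0) [-x clear] — {pcb, standoff}
3. heatsink@(0, -1) [+x clear] — {heatsink, pcb, standoff}
4. connector@(1, 1) [+y clear] — {connector, heatsink, pcb, standoff}
5. fan@(-1, 0) [-x clear] — {connector, fan, heatsink, pcb, standoff}
6. module@(1, 2) [+y clear] — {connector, fan, heatsink, module, pcb, standoff}
7. duct@(-1, -1) [-x clear] — {connector, duct, fan, heatsink, module, pcb, standoff}
8. shield@(-2, -1) [-x clear] — {connector, duct, fan, heatsink, module, pcb, shield, standoff}
9. bezel@(1, -1) [+x clear] — {bezel, connector, duct, fan, heatsink, module, pcb, shield, standoff}
10. retainer@(2, -1) [-y clear] — {bezel, connector, duct, fan, heatsink, module, pcb, retainer, shield, standoff}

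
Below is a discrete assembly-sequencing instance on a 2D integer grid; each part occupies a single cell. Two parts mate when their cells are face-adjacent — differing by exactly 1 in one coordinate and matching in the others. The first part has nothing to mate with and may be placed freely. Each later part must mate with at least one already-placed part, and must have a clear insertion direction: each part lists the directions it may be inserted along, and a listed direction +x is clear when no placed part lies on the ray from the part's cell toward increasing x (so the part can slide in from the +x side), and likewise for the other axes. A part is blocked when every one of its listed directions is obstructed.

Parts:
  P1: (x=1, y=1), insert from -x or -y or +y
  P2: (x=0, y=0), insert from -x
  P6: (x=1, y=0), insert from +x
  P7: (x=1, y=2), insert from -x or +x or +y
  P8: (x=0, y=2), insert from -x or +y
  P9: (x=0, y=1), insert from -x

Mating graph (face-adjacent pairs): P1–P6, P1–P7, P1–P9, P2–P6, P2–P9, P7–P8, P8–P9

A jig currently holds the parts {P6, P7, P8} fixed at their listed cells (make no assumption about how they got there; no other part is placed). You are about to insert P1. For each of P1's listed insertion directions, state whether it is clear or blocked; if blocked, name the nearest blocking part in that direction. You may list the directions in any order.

+y: blocked by P7; -x: clear; -y: blocked by P6

-x: ray from P1(1, 1) has no placed part ⇒ clear
-y: nearest on ray is P6@(1, 0) ⇒ blocked
+y: nearest on ray is P7@(1, 2) ⇒ blocked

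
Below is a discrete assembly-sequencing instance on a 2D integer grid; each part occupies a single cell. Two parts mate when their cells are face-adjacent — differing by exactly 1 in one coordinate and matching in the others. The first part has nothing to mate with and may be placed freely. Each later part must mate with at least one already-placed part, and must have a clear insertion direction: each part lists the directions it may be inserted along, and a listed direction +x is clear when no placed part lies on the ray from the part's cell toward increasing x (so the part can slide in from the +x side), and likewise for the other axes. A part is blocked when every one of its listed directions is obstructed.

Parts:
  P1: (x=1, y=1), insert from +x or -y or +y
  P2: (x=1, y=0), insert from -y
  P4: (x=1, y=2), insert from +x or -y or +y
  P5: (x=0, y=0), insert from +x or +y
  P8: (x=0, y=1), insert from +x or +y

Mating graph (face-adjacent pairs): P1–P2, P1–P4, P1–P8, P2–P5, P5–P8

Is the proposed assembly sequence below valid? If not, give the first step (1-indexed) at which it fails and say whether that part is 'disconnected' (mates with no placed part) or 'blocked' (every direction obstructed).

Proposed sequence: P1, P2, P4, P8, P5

1. P1@(1, 1) [+x clear] — {P1}
2. P2@(1, 0) [-y clear] — {P1, P2}
3. P4@(1, 2) [+x clear] — {P1, P2, P4}
4. P8@(0, 1) [+y clear] — {P1, P2, P4, P8}
5. P5@(0, 0) — +x/+y all obstructed ⇒ blocked

Invalid at step 5 (blocked)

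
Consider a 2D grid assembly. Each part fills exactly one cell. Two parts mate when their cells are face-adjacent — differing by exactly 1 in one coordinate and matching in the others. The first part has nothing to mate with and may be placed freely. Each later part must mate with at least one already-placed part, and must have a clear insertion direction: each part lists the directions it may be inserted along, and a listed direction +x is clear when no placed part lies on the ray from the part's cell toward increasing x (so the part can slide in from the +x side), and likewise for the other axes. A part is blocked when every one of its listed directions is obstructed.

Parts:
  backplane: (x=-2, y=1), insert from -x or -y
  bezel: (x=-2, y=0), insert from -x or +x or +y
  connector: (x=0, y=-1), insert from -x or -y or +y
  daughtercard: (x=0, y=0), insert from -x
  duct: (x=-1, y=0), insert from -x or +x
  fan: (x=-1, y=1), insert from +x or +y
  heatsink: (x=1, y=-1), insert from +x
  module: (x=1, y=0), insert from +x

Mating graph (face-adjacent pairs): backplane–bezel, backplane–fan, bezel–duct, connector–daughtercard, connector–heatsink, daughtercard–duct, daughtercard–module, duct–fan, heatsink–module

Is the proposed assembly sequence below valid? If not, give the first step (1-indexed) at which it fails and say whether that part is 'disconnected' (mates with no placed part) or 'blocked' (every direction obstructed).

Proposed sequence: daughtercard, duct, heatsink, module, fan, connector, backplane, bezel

Invalid at step 3 (disconnected)

1. daughtercard@(0, 0) [-x clear] — {daughtercard}
2. duct@(-1, 0) [-x clear] — {daughtercard, duct}
3. heatsink@(1, -1) — no placed neighbour ⇒ disconnected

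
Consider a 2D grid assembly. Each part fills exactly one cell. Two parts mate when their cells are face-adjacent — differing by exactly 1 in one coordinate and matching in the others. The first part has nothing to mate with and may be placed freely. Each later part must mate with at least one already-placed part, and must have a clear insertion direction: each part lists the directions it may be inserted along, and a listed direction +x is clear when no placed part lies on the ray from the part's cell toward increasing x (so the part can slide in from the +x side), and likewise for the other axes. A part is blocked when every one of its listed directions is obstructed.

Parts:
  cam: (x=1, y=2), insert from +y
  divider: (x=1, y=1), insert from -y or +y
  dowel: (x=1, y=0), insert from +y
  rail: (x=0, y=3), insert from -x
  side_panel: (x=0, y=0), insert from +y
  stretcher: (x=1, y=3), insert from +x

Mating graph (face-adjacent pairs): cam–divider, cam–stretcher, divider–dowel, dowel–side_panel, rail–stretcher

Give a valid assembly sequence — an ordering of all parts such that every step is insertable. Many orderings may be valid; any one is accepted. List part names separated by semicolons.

side_panel; dowel; divider; cam; stretcher; rail

1. side_panel@(0, 0) [+y clear] — {side_panel}
2. dowel@(1, 0) [+y clear] — {dowel, side_panel}
3. divider@(1, 1) [+y clear] — {divider, dowel, side_panel}
4. cam@(1, 2) [+y clear] — {cam, divider, dowel, side_panel}
5. stretcher@(1, 3) [+x clear] — {cam, divider, dowel, side_panel, stretcher}
6. rail@(0, 3) [-x clear] — {cam, divider, dowel, rail, side_panel, stretcher}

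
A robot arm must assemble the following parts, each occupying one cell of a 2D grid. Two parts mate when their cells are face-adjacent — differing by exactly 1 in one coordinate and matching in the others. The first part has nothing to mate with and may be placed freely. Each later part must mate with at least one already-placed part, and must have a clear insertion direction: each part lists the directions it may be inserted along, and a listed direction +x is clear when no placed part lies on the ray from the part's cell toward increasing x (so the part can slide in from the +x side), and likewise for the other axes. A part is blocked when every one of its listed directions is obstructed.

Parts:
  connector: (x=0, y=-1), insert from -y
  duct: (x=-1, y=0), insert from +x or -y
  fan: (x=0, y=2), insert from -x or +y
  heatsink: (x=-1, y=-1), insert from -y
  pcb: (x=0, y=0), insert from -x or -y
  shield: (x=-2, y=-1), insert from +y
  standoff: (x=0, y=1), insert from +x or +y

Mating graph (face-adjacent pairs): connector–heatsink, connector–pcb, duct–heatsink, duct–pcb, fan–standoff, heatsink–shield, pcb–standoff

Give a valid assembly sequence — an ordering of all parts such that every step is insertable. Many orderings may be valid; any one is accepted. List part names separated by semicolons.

heatsink; shield; duct; pcb; standoff; fan; connector

1. heatsink@(-1, -1) [-y clear] — {heatsink}
2. shield@(-2, -1) [+y clear] — {heatsink, shield}
3. duct@(-1, 0) [+x clear] — {duct, heatsink, shield}
4. pcb@(0, 0) [-y clear] — {duct, heatsink, pcb, shield}
5. standoff@(0, 1) [+x clear] — {duct, heatsink, pcb, shield, standoff}
6. fan@(0, 2) [-x clear] — {duct, fan, heatsink, pcb, shield, standoff}
7. connector@(0, -1) [-y clear] — {connector, duct, fan, heatsink, pcb, shield, standoff}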